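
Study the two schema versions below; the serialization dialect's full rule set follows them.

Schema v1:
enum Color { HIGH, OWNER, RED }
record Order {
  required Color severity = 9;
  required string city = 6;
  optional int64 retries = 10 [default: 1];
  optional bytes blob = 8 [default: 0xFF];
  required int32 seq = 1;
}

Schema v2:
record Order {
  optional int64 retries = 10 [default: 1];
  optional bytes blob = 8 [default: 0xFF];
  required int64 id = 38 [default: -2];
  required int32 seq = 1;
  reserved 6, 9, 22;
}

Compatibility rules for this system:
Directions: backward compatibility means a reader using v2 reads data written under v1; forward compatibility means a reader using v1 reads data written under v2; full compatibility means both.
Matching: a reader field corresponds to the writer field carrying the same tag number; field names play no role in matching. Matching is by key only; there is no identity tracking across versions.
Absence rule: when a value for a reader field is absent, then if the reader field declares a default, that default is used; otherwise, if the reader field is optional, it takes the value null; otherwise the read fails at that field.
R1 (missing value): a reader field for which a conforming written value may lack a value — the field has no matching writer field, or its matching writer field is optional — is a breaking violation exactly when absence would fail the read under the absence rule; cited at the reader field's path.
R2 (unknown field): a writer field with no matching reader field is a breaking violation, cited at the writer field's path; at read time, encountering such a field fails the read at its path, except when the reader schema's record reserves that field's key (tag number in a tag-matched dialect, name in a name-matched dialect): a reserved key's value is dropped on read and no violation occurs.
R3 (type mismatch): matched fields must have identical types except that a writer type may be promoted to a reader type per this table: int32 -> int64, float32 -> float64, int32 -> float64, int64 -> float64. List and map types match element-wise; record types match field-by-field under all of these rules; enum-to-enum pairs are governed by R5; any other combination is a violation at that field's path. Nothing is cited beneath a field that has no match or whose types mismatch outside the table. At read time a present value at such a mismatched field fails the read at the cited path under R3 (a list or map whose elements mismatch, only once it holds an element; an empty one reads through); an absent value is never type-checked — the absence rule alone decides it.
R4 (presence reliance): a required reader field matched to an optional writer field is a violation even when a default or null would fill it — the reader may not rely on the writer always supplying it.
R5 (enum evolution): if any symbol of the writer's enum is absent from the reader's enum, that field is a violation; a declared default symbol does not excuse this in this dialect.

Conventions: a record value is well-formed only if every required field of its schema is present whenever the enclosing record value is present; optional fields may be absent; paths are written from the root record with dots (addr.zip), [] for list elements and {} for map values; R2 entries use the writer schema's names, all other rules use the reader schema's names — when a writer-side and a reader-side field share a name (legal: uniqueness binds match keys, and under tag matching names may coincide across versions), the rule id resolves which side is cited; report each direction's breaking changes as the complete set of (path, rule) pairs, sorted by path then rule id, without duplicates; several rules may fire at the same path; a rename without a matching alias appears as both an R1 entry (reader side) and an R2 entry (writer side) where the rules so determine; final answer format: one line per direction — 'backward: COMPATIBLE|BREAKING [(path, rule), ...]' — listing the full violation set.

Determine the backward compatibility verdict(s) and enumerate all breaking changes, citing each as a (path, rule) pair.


the writer's type comes first in each Order pair
backward on Order — v2 reading data written by v1:
  writer optional, int64 -> int64: reader retries maps from writer retries
  writer optional, bytes -> bytes: reader blob maps from writer blob
  id: no writer match
  writer required, int32 -> int32: reader seq maps from writer seq
  leftover writer field: severity
  leftover writer field: city
  => backward verdict for Order: COMPATIBLE, no violations
the other Order changes do not affect what is asked:
  added field id to record Order: required int64, tag 38, default -2 (in v2 it sits immediately before seq) -> its effect on Order is confined to the forward direction, not asked
  removed field city from record Order (its key 6 joins the reserved list) -> its effect on Order is confined to the forward direction, not asked
  removed field severity from record Order (its key 9 joins the reserved list) -> its effect on Order is confined to the forward direction, not asked

backward: COMPATIBLE []


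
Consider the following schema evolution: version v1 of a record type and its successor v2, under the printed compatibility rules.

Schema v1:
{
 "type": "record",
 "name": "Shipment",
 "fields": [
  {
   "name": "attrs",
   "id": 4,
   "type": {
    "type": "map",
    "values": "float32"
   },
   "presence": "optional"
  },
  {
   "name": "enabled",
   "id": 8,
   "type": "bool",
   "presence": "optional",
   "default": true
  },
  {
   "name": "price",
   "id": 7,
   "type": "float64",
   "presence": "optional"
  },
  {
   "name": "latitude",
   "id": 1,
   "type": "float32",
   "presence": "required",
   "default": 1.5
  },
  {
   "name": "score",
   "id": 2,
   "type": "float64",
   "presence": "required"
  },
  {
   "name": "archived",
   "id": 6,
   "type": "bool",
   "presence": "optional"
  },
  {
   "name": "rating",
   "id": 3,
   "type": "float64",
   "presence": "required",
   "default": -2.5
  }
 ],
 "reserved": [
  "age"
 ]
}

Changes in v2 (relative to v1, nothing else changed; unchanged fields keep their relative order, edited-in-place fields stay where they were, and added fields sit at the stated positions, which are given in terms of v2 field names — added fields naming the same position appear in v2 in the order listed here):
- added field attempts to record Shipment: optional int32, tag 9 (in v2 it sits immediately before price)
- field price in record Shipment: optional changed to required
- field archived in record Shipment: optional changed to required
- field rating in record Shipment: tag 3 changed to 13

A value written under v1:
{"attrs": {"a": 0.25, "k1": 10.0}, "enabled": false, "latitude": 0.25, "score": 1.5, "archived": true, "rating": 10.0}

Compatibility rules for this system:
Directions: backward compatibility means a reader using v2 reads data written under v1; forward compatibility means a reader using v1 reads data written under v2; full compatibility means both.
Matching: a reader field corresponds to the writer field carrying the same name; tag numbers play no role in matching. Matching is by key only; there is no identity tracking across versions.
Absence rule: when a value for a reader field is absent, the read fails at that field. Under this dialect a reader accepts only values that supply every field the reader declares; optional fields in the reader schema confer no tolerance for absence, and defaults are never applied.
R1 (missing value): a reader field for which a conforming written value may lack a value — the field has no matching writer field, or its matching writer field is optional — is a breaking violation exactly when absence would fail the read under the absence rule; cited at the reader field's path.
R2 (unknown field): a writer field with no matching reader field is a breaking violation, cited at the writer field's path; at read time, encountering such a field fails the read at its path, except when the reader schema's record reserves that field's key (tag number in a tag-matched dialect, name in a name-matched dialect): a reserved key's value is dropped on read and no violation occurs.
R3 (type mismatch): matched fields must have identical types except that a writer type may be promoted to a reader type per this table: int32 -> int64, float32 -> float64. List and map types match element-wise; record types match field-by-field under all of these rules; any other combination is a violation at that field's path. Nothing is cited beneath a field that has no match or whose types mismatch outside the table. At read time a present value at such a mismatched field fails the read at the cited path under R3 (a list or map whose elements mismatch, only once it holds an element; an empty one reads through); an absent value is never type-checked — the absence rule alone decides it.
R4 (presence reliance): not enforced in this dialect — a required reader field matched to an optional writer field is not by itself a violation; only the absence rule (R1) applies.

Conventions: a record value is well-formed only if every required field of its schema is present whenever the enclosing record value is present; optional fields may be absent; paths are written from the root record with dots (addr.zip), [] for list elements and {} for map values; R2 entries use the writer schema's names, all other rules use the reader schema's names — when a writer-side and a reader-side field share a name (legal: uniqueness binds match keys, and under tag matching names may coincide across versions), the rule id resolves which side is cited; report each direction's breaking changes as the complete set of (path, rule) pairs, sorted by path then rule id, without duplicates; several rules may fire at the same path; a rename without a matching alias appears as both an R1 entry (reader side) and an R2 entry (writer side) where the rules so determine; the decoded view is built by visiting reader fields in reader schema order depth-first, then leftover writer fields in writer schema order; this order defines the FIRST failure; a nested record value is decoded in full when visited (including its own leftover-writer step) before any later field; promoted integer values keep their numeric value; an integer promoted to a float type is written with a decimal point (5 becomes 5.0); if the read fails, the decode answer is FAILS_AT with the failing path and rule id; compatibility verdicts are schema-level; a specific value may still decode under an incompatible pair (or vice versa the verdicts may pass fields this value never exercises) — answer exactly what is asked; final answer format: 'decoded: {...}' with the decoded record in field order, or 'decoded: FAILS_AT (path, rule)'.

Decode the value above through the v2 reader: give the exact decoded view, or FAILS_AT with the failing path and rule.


in Shipment below, arrows point writer -> reader
migrating the Shipment value to v2:
  attrs := {"a": 0.25, "k1": 10.0}
  enabled := false
  read fails at attempts under R1 (no fill)
  => FAILS_AT (attempts, R1)
the rest of the Shipment diff is inert for this question:
  field price in record Shipment: optional changed to required -> affects the rule determinations only; this particular Shipment value decodes identically
  field archived in record Shipment: optional changed to required -> affects the rule determinations only; this particular Shipment value decodes identically
  field rating in record Shipment: tag 3 changed to 13 -> triggers nothing under the printed rules; the Shipment answer is the same either way

decoded: FAILS_AT (attempts, R1)


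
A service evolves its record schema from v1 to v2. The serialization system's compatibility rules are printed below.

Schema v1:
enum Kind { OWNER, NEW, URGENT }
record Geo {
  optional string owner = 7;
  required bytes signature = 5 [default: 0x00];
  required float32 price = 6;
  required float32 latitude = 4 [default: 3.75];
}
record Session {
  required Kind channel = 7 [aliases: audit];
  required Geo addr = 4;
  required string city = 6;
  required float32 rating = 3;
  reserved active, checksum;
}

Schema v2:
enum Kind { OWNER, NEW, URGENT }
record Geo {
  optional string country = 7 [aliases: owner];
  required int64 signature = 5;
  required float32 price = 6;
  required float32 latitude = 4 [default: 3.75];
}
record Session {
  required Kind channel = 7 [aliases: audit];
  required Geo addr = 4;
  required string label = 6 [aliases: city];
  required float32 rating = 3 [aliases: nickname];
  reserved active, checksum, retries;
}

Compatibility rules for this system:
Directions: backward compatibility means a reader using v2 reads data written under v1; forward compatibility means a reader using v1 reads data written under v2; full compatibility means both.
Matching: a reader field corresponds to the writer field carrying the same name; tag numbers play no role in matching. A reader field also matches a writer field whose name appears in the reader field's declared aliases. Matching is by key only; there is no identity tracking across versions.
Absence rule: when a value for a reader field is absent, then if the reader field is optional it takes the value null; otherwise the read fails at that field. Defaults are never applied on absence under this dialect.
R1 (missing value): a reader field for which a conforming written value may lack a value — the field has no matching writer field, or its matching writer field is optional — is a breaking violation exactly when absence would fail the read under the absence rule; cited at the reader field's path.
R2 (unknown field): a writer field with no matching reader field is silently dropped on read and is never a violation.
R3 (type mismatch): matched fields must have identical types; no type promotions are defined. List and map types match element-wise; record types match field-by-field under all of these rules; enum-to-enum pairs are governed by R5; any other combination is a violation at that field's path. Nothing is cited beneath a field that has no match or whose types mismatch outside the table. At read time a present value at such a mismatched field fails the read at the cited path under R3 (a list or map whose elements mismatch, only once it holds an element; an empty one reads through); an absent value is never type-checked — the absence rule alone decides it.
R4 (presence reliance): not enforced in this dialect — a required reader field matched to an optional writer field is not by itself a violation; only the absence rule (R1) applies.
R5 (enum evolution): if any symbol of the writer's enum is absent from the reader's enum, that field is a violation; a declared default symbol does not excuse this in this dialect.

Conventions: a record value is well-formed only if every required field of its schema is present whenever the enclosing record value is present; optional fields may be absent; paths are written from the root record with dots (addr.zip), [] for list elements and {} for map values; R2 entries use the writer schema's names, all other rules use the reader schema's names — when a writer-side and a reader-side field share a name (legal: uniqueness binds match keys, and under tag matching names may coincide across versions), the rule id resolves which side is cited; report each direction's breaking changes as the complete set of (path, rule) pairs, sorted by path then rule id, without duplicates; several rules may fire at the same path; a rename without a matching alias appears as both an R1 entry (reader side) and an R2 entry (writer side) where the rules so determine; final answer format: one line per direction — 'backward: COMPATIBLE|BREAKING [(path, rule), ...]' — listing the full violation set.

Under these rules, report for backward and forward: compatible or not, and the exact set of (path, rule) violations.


backward: BREAKING [(addr.signature, R3)]; forward: BREAKING [(addr.signature, R3), (city, R1)]

the writer's type comes first in each Session pair
backward on Session — v2 reading data written by v1:
  channel: paired with writer channel (Kind -> Kind; writer required)
  addr: paired with writer addr (Geo -> Geo; writer required)
  label: paired with writer city (string -> string; writer required)
  rating: paired with writer rating (float32 -> float32; writer required)
  addr.country: paired with writer addr.owner (string -> string; writer optional)
  addr.signature: paired with writer addr.signature (bytes -> int64; writer required)
  addr.price: paired with writer addr.price (float32 -> float32; writer required)
  addr.latitude: paired with writer addr.latitude (float32 -> float32; writer required)
  R3 fires at addr.signature
  => backward: BREAKING (1)
forward on Session — v1 reading data written by v2:
  channel: paired with writer channel (Kind -> Kind; writer required)
  addr: paired with writer addr (Geo -> Geo; writer required)
  no writer field matches reader city
  rating: paired with writer rating (float32 -> float32; writer required)
  leftover writer field: label
  no writer field matches reader addr.owner
  addr.signature: paired with writer addr.signature (int64 -> bytes; writer required)
  addr.price: paired with writer addr.price (float32 -> float32; writer required)
  addr.latitude: paired with writer addr.latitude (float32 -> float32; writer required)
  leftover writer field: addr.country
  R3 fires at addr.signature
  R1 fires at city
  => forward: BREAKING (2)


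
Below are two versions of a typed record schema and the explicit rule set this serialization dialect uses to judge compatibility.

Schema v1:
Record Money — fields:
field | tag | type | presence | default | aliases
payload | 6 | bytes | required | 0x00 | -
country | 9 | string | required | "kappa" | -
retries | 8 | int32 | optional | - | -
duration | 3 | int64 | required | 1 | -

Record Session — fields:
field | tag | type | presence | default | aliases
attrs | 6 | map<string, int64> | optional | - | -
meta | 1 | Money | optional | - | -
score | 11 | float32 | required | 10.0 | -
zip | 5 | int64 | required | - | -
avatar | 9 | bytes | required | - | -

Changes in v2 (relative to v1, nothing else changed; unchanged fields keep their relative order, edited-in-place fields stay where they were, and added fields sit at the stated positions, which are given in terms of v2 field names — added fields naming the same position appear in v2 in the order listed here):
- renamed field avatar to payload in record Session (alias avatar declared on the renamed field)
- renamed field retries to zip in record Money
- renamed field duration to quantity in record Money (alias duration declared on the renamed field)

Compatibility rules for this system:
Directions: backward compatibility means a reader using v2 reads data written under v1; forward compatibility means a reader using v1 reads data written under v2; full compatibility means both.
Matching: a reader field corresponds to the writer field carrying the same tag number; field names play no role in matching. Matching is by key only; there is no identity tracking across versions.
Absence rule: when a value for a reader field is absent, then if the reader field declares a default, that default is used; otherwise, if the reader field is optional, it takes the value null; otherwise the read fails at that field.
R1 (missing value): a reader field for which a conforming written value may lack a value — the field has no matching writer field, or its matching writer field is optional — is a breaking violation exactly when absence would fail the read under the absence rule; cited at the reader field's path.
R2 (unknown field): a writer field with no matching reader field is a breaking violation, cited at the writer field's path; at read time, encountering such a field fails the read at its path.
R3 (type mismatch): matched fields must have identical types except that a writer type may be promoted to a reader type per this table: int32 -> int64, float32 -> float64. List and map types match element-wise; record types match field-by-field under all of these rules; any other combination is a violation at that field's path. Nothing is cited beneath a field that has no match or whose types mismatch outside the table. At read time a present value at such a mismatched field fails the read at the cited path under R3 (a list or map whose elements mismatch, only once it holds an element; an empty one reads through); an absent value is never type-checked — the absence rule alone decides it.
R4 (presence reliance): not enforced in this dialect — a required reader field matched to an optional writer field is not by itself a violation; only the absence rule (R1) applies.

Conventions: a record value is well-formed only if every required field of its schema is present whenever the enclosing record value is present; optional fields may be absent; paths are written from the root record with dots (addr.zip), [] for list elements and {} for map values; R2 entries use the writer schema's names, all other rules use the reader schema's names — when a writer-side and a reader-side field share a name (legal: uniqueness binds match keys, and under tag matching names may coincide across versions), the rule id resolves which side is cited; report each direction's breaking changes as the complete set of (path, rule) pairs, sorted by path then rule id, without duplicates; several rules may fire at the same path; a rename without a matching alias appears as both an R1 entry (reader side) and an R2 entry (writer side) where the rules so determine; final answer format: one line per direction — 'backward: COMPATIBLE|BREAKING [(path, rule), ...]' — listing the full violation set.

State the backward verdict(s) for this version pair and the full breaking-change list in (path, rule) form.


backward: COMPATIBLE []

in Session below, arrows point writer -> reader
backward for Session (reader v2, writer v1):
  map<string, int64> -> map<string, int64>, writer optional: attrs aligns to attrs
  Money -> Money, writer optional: meta aligns to meta
  float32 -> float32, writer required: score aligns to score
  int64 -> int64, writer required: zip aligns to zip
  bytes -> bytes, writer required: payload aligns to avatar
  bytes -> bytes, writer required: meta.payload aligns to meta.payload
  string -> string, writer required: meta.country aligns to meta.country
  int32 -> int32, writer optional: meta.zip aligns to meta.retries
  int64 -> int64, writer required: meta.quantity aligns to meta.duration
  => backward: COMPATIBLE
ruling out the remaining Session differences:
  renamed field avatar to payload in record Session (alias avatar declared on the renamed field) -> triggers nothing under Session's printed rules — same verdict
  renamed field retries to zip in record Money -> triggers nothing under Session's printed rules — same verdict
  renamed field duration to quantity in record Money (alias duration declared on the renamed field) -> triggers nothing under Session's printed rules — same verdict


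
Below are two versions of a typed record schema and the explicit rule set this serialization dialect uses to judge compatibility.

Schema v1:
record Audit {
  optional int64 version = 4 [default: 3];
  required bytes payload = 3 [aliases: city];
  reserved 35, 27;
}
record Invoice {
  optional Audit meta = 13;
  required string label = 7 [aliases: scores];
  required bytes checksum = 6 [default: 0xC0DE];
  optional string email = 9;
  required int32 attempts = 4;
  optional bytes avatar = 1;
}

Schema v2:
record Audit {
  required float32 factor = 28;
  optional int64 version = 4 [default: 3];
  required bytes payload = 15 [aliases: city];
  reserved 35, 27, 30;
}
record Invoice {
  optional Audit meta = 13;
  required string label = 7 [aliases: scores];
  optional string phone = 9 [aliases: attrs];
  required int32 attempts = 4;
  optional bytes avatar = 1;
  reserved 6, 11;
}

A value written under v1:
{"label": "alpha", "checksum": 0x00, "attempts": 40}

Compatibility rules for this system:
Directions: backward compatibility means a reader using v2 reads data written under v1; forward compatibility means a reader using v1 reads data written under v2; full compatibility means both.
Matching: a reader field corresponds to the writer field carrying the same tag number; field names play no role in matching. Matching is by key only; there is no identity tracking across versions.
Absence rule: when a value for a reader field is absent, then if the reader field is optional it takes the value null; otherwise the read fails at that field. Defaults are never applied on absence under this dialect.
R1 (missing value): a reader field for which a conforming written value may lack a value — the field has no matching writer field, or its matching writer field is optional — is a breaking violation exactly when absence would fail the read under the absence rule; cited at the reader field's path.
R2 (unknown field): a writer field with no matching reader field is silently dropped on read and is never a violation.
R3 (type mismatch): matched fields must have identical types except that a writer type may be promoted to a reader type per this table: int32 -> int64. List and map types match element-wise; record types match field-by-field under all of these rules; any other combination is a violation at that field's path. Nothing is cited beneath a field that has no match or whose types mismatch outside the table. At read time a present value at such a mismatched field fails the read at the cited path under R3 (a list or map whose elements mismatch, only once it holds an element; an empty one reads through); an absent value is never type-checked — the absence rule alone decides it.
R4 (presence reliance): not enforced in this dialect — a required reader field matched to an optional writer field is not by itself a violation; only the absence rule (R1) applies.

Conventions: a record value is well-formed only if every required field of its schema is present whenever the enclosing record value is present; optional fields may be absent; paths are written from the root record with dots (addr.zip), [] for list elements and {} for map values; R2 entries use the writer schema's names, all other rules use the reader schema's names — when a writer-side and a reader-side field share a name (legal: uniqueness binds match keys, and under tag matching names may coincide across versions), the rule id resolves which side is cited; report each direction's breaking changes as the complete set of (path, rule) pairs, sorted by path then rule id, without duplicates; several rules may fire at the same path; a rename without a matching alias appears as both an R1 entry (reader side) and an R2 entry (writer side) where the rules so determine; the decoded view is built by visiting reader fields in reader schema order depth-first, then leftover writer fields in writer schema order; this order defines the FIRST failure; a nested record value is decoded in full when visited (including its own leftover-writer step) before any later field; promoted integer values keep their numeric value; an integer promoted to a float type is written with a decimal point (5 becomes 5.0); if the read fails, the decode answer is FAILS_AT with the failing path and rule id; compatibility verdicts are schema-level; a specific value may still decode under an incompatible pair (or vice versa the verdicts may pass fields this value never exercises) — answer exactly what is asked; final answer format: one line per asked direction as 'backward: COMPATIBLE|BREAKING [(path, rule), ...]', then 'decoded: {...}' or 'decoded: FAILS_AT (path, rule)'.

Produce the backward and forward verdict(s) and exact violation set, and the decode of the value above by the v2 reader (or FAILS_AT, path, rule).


backward: BREAKING [(meta.factor, R1), (meta.payload, R1)]; forward: BREAKING [(checksum, R1), (meta.payload, R1)]; decoded: {"meta": null, "label": "alpha", "phone": null, "attempts": 40, "avatar": null}

in Invoice below, arrows point writer -> reader
backward pass over Invoice, reader schema v2, writer schema v1:
  Audit -> Audit, writer optional: meta aligns to meta
  string -> string, writer required: label aligns to label
  string -> string, writer optional: phone aligns to email
  int32 -> int32, writer required: attempts aligns to attempts
  bytes -> bytes, writer optional: avatar aligns to avatar
  writer field checksum has no reader counterpart
  no writer field matches reader meta.factor
  int64 -> int64, writer optional: meta.version aligns to meta.version
  no writer field matches reader meta.payload
  writer field meta.payload has no reader counterpart
  breaking: (meta.factor, R1)
  breaking: (meta.payload, R1)
  => backward verdict for Invoice: BREAKING, 2 violation(s)
forward pass over Invoice, reader schema v1, writer schema v2:
  Audit -> Audit, writer optional: meta aligns to meta
  string -> string, writer required: label aligns to label
  no writer field matches reader checksum
  string -> string, writer optional: email aligns to phone
  int32 -> int32, writer required: attempts aligns to attempts
  bytes -> bytes, writer optional: avatar aligns to avatar
  int64 -> int64, writer optional: meta.version aligns to meta.version
  no writer field matches reader meta.payload
  writer field meta.factor has no reader counterpart
  writer field meta.payload has no reader counterpart
  breaking: (checksum, R1)
  breaking: (meta.payload, R1)
  => forward verdict for Invoice: BREAKING, 2 violation(s)
decode walk for Invoice under reader schema v2:
  meta := null (missing; optional => null)
  label := "alpha"
  phone := null (missing; optional => null)
  attempts := 40
  avatar := null (missing; optional => null)
  writer checksum: no reader field; dropped
  => decoded: {"meta": null, "label": "alpha", "phone": null, "attempts": 40, "avatar": null}


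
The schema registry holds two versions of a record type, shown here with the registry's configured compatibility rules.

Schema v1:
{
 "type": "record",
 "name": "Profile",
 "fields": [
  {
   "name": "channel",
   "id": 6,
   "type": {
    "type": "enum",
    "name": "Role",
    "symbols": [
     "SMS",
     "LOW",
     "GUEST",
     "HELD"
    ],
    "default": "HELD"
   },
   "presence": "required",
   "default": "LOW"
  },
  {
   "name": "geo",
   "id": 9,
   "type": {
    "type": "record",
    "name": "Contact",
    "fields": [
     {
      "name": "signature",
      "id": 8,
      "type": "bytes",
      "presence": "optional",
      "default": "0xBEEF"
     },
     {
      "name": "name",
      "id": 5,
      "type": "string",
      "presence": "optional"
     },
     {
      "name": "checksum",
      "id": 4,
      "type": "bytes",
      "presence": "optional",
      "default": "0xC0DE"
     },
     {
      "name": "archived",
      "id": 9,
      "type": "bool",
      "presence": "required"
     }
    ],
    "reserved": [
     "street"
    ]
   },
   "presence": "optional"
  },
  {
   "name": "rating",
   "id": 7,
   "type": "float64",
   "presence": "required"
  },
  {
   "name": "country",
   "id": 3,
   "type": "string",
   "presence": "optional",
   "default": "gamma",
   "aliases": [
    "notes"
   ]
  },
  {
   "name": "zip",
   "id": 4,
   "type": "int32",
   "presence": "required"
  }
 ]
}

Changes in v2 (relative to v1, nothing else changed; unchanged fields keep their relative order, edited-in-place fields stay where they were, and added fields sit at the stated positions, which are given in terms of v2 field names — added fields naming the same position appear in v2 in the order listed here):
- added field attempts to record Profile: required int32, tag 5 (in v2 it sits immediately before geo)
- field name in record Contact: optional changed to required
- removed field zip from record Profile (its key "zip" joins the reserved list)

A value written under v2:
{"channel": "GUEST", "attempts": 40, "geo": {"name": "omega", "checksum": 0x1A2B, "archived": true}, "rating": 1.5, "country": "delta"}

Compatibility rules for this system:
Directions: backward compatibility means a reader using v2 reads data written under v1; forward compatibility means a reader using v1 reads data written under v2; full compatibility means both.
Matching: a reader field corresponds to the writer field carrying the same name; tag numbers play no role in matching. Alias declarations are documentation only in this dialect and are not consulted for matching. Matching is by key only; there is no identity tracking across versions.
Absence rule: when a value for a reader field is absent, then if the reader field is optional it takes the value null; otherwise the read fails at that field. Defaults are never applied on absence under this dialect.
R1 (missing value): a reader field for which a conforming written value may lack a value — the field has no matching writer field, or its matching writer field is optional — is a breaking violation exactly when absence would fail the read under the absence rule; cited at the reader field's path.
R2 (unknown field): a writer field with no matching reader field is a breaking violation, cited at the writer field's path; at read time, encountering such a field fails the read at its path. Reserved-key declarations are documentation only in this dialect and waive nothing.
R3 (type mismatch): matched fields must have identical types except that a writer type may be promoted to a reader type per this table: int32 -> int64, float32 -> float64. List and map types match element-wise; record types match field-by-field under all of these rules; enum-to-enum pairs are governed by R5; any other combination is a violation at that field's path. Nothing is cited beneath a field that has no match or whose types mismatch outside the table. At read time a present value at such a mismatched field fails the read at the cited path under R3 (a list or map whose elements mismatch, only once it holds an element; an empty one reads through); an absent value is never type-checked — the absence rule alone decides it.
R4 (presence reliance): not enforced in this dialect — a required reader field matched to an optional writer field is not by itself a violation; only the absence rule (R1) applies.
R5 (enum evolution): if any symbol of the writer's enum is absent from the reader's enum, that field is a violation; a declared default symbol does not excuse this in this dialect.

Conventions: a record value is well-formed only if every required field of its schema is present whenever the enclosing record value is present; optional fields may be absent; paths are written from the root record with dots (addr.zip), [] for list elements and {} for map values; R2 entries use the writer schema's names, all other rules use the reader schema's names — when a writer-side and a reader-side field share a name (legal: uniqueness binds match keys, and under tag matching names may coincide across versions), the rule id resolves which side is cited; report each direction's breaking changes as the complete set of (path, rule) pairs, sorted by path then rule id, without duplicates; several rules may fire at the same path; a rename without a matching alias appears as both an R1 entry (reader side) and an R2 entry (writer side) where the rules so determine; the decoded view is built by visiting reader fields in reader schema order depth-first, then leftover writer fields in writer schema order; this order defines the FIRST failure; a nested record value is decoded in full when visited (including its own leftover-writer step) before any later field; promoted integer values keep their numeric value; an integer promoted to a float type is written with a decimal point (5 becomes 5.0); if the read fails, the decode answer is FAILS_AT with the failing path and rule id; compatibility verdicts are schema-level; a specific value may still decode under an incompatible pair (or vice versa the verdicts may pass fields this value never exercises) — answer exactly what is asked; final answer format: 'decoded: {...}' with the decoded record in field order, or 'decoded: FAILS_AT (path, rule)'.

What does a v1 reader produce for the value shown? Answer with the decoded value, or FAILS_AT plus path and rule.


in Profile below, arrows point writer -> reader
decode (reader v1):
  channel := "GUEST"
  geo.signature := null (absent, optional -> null)
  geo.name := "omega"
  geo.checksum := 0x1A2B
  geo.archived := true
  rating := 1.5
  country := "delta"
  read fails at zip under R1 (no fill)
  => FAILS_AT (zip, R1)
the other Profile changes do not affect what is asked:
  added field attempts to record Profile: required int32, tag 5 (in v2 it sits immediately before geo) -> affects the rule determinations only; this particular Profile value decodes identically
  field name in record Contact: optional changed to required -> affects the rule determinations only; this particular Profile value decodes identically

decoded: FAILS_AT (zip, R1)


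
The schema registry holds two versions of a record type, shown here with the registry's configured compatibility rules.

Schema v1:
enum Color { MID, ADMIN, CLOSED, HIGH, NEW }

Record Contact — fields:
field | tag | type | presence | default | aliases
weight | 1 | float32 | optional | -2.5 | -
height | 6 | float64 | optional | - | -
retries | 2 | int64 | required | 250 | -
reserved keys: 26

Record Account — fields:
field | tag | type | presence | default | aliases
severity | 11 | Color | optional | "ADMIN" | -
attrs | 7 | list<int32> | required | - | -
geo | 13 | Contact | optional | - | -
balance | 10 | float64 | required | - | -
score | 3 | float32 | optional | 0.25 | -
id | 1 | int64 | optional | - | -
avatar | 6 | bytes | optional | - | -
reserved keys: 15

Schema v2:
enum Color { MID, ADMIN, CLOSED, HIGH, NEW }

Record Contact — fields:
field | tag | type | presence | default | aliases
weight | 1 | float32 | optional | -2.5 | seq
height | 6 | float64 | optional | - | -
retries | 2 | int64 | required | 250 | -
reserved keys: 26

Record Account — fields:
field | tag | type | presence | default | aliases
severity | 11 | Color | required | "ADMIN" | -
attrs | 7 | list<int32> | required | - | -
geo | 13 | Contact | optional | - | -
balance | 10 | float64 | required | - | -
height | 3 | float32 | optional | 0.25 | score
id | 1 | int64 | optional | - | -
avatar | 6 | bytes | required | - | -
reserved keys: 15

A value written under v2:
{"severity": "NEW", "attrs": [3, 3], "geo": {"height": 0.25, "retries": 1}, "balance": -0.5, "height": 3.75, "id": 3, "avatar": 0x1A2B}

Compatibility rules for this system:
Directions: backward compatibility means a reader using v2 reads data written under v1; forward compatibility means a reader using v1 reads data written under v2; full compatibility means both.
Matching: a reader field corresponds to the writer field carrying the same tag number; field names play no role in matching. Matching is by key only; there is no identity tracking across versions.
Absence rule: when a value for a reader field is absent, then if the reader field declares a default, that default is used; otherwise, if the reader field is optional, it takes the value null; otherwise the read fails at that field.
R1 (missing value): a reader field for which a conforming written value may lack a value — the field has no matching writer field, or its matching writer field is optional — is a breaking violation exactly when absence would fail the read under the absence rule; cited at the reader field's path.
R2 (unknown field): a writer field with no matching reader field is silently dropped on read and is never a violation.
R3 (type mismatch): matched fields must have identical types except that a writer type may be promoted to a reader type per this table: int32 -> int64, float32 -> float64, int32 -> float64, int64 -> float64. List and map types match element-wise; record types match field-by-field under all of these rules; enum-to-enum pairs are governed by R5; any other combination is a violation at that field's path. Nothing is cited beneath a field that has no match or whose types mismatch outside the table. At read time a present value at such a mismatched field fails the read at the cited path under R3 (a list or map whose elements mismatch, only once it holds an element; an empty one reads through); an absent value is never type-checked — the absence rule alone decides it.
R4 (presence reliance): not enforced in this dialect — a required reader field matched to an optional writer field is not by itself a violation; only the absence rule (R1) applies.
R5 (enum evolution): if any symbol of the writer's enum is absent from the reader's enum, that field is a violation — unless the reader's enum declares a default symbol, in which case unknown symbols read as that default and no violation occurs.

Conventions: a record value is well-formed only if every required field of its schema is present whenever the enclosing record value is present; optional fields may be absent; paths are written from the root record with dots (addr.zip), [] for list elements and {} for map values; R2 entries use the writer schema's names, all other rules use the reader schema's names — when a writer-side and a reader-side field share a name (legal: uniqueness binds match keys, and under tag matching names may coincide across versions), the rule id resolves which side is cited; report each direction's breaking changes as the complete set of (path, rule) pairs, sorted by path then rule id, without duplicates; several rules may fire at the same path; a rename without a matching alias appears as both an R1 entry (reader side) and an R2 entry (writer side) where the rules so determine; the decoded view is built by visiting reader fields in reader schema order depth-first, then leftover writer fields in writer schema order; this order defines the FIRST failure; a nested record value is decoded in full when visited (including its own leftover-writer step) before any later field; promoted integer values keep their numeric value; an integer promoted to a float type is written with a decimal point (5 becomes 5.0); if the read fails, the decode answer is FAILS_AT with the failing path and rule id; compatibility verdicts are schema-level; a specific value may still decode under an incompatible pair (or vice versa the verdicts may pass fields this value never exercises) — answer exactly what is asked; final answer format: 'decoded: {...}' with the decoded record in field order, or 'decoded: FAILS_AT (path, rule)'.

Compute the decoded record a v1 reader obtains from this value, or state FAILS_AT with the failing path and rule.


decoded: {"severity": "NEW", "attrs": [3, 3], "geo": {"weight": -2.5, "height": 0.25, "retries": 1}, "balance": -0.5, "score": 3.75, "id": 3, "avatar": 0x1A2B}

arrows below run writer -> reader for Account
decode (reader v1):
  severity := "NEW"
  attrs := [3, 3]
  geo.weight := -2.5 (absent -> default)
  geo.height := 0.25
  geo.retries := 1
  balance := -0.5
  score := 3.75 (from writer height)
  id := 3
  avatar := 0x1A2B
  => decoded: {"severity": "NEW", "attrs": [3, 3], "geo": {"weight": -2.5, "height": 0.25, "retries": 1}, "balance": -0.5, "score": 3.75, "id": 3, "avatar": 0x1A2B}
the other Account changes do not affect what is asked:
  field severity in record Account: optional changed to required -> inert under this dialect — no rule fires on Account and the result does not move
  field avatar in record Account: optional changed to required -> changes Account's schema-level verdicts only — the decode of this value is the same
  renamed field score to height in record Account (alias score declared on the renamed field) -> inert under this dialect — no rule fires on Account and the result does not move
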